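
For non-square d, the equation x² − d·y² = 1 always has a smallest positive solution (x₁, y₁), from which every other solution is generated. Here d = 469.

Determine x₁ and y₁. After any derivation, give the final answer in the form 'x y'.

137215 6336

[21; 1,1,1,10,6,10,1,1,1,42] for √469; ℓ=10 ⇒ convergent index 9
k=0  a_k=21  p_k/q_k = 21/1
k=1  a_k=1  p_k/q_k = 22/1
k=2  a_k=1  p_k/q_k = 43/2
k=3  a_k=1  p_k/q_k = 65/3
k=4  a_k=10  p_k/q_k = 693/32
k=5  a_k=6  p_k/q_k = 4223/195
k=6  a_k=10  p_k/q_k = 42923/1982
…
k=8  a_k=1  p_k/q_k = 90069/4159
k=9  a_k=1  p_k/q_k = 137215/6336
(x₁, y₁) = (137215, 6336);  137215² − 469·6336² = 1 ✓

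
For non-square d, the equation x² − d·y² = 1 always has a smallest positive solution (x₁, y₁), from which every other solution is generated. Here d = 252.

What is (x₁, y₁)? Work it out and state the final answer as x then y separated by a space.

127 8

d=252: √d = [15; 1,6,1,30] (ℓ=4, even), read p_3/q_3
step 0: (15, 1)  from 15·(1,0) + (0,1)
step 1: (16, 1)  from 1·(15,1) + (1,0)
step 2: (111, 7)  from 6·(16,1) + (15,1)
step 3: (127, 8)  from 1·(111,7) + (16,1)
→ (127, 8).  Check: 127²=16129, 252·8²=16128, difference 1.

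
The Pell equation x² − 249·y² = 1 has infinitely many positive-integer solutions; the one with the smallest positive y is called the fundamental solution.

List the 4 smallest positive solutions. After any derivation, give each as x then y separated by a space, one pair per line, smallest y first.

√249 = [15; 1,3,1,1,5,…,3,1,30, …], period ℓ=16 (even) → k=15
step 0: (15, 1)  from 15·(1,0) + (0,1)
…
step 3: (79, 5)  from 1·(63,4) + (16,1)
step 4: (142, 9)  from 1·(79,5) + (63,4)
step 5: (789, 50)  from 5·(142,9) + (79,5)
step 6: (931, 59)  from 1·(789,50) + (142,9)
…
step 11: (866765, 54929)  from 5·(150586,9543) + (113835,7214)
…
step 13: (1884116, 119401)  from 1·(1017351,64472) + (866765,54929)
step 14: (6669699, 422675)  from 3·(1884116,119401) + (1017351,64472)
step 15: (8553815, 542076)  from 1·(6669699,422675) + (1884116,119401)
→ (8553815, 542076).  Check: 8553815²=73167751054225, 249·542076²=73167751054224, difference 1.
k=2:  x_2 = 8553815·8553815+249·542076·542076 = 146335502108449,  y_2 = 8553815·542076+542076·8553815 = 9273635639880
k=3:  x_3 = 8553815·146335502108449+249·542076·9273635639880 = 2503453625935556812055,  y_3 = 8553815·9273635639880+542076·146335502108449 = 158649927281879742324
k=4:  x_4 = 8553815·2503453625935556812055+249·542076·158649927281879742324 = 42828158354663763449114371201,  y_4 = 8553815·158649927281879742324+542076·2503453625935556812055 = 2714124255465295062538692240

8553815 542076
146335502108449 9273635639880
2503453625935556812055 158649927281879742324
42828158354663763449114371201 2714124255465295062538692240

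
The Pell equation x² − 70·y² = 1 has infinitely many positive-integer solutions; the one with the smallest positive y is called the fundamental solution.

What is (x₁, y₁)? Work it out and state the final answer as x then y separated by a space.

√70 → a₀=8, period (2,1,2,1,2,16); ℓ=6 even so k=5
step 0: (8, 1)  from 8·(1,0) + (0,1)
step 1: (17, 2)  from 2·(8,1) + (1,0)
step 2: (25, 3)  from 1·(17,2) + (8,1)
step 3: (67, 8)  from 2·(25,3) + (17,2)
step 4: (92, 11)  from 1·(67,8) + (25,3)
step 5: (251, 30)  from 2·(92,11) + (67,8)
→ (251, 30).  Check: 251²=63001, 70·30²=63000, difference 1.

251 30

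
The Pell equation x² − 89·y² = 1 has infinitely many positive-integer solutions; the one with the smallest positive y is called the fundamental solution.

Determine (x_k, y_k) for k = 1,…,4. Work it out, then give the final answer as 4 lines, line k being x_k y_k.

500001 53000
500002000001 53000106000
500003000004500001 53000212000159000
500004000010000008000001 53000318000530000212000

√89 → a₀=9, period (2,3,3,2,18); ℓ=5 odd so k=9
i=0: a=9 ⇒ p=9, q=1
…
i=2: a=3 ⇒ p=66, q=7
…
i=5: a=18 ⇒ p=9217, q=977
i=6: a=2 ⇒ p=18934, q=2007
…
i=8: a=3 ⇒ p=216991, q=23001
i=9: a=2 ⇒ p=500001, q=53000
(x₁, y₁) = (500001, 53000);  500001² − 89·53000² = 1 ✓
n=2: (500001,53000)∘(500001,53000) = (500001·500001+89·53000·53000, 500001·53000+53000·500001) = (500002000001,53000106000)
n=3: (500002000001,53000106000)∘(500001,53000) = (500001·500002000001+89·53000·53000106000, 500001·53000106000+53000·500002000001) = (500003000004500001,53000212000159000)
n=4: (500003000004500001,53000212000159000)∘(500001,53000) = (500001·500003000004500001+89·53000·53000212000159000, 500001·53000212000159000+53000·500003000004500001) = (500004000010000008000001,53000318000530000212000)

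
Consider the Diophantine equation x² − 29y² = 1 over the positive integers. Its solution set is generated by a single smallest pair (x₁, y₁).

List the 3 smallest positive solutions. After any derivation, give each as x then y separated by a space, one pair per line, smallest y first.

d=29: √d = [5; 2,1,1,2,10] (ℓ=5, odd), read p_9/q_9
a_0=5:  p_0=5·1+0=5,  q_0=5·0+1=1
a_1=2:  p_1=2·5+1=11,  q_1=2·1+0=2
…
a_3=1:  p_3=1·16+11=27,  q_3=1·3+2=5
a_4=2:  p_4=2·27+16=70,  q_4=2·5+3=13
a_5=10:  p_5=10·70+27=727,  q_5=10·13+5=135
a_6=2:  p_6=2·727+70=1524,  q_6=2·135+13=283
a_7=1:  p_7=1·1524+727=2251,  q_7=1·283+135=418
a_8=1:  p_8=1·2251+1524=3775,  q_8=1·418+283=701
a_9=2:  p_9=2·3775+2251=9801,  q_9=2·701+418=1820
(x₁, y₁) = (9801, 1820);  9801² − 29·1820² = 1 ✓
k=2:  x_2 = 9801·9801+29·1820·1820 = 192119201,  y_2 = 9801·1820+1820·9801 = 35675640
k=3:  x_3 = 9801·192119201+29·1820·35675640 = 3765920568201,  y_3 = 9801·35675640+1820·192119201 = 699313893460

9801 1820
192119201 35675640
3765920568201 699313893460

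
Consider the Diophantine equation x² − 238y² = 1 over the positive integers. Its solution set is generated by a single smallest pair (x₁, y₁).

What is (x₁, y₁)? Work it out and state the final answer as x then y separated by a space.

d=238: √d = [15; 2,2,1,14,1,2,2,30] (ℓ=8, even), read p_7/q_7
i=0: a=15 ⇒ p=15, q=1
i=1: a=2 ⇒ p=31, q=2
i=2: a=2 ⇒ p=77, q=5
i=3: a=1 ⇒ p=108, q=7
i=4: a=14 ⇒ p=1589, q=103
i=5: a=1 ⇒ p=1697, q=110
i=6: a=2 ⇒ p=4983, q=323
i=7: a=2 ⇒ p=11663, q=756
fundamental: x₁=11663, y₁=756  (since 136025569 − 238·571536 = 1)

11663 756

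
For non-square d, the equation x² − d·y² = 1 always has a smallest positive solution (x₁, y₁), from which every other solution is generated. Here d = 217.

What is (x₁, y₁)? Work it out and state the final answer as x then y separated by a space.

3844063 260952

√217 = [14; 1,2,1,2,1,…,2,1,28, …], period ℓ=16 (even) → k=15
step 0: (14, 1)  from 14·(1,0) + (0,1)
…
step 5: (221, 15)  from 1·(162,11) + (59,4)
…
step 7: (3668, 249)  from 9·(383,26) + (221,15)
…
step 11: (293381, 19916)  from 1·(154218,10469) + (139163,9447)
…
step 14: (2809702, 190735)  from 2·(1034361,70217) + (740980,50301)
step 15: (3844063, 260952)  from 1·(2809702,190735) + (1034361,70217)
fundamental: x₁=3844063, y₁=260952  (since 14776820347969 − 217·68095946304 = 1)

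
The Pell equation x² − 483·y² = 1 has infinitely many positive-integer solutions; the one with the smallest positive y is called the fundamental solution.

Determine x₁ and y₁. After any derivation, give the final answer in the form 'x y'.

22 1

√483 → a₀=21, period (1,42); ℓ=2 even so k=1
k=0  a_k=21  p_k/q_k = 21/1
k=1  a_k=1  p_k/q_k = 22/1
→ (22, 1).  Check: 22²=484, 483·1²=483, difference 1.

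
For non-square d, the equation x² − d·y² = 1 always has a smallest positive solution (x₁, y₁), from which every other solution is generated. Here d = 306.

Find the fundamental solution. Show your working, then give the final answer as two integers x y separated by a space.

35 2

d=306: √d = [17; 2,34] (ℓ=2, even), read p_1/q_1
k=0  a_k=17  p_k/q_k = 17/1
k=1  a_k=2  p_k/q_k = 35/2
fundamental: x₁=35, y₁=2  (since 1225 − 306·4 = 1)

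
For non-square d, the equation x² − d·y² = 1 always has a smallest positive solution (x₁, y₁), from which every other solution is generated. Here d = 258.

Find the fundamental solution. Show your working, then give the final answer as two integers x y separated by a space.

257 16

[16; 16,32] for √258; ℓ=2 ⇒ convergent index 1
a_0=16:  p_0=16·1+0=16,  q_0=16·0+1=1
a_1=16:  p_1=16·16+1=257,  q_1=16·1+0=16
fundamental: x₁=257, y₁=16  (since 66049 − 258·256 = 1)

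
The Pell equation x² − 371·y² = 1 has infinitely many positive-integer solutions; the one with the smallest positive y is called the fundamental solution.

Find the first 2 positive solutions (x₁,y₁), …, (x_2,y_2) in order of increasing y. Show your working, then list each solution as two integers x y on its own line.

d=371: √d = [19; 3,1,4,1,3,38] (ℓ=6, even), read p_5/q_5
a_0=19:  p_0=19·1+0=19,  q_0=19·0+1=1
…
a_3=4:  p_3=4·77+58=366,  q_3=4·4+3=19
a_4=1:  p_4=1·366+77=443,  q_4=1·19+4=23
a_5=3:  p_5=3·443+366=1695,  q_5=3·23+19=88
(x₁, y₁) = (1695, 88);  1695² − 371·88² = 1 ✓
n=2: (1695,88)∘(1695,88) = (1695·1695+371·88·88, 1695·88+88·1695) = (5746049,298320)

1695 88
5746049 298320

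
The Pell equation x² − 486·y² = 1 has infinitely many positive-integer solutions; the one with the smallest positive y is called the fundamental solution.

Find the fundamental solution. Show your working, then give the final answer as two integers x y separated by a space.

d=486: √d = [22; 22,44] (ℓ=2, even), read p_1/q_1
k=0  a_k=22  p_k/q_k = 22/1
k=1  a_k=22  p_k/q_k = 485/22
fundamental: x₁=485, y₁=22  (since 235225 − 486·484 = 1)

485 22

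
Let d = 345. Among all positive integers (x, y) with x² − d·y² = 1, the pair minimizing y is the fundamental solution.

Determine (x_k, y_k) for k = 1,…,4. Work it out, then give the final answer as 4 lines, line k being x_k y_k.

√345 = [18; 1,1,2,1,6,1,2,1,1,36, …], period ℓ=10 (even) → k=9
a_0=18:  p_0=18·1+0=18,  q_0=18·0+1=1
…
a_3=2:  p_3=2·37+19=93,  q_3=2·2+1=5
a_4=1:  p_4=1·93+37=130,  q_4=1·5+2=7
a_5=6:  p_5=6·130+93=873,  q_5=6·7+5=47
…
a_8=1:  p_8=1·2879+1003=3882,  q_8=1·155+54=209
a_9=1:  p_9=1·3882+2879=6761,  q_9=1·209+155=364
→ (6761, 364).  Check: 6761²=45711121, 345·364²=45711120, difference 1.
(x_2, y_2) = (6761·6761 + 345·364·364, 6761·364 + 364·6761) = (91422241, 4922008)
(x_3, y_3) = (6761·91422241 + 345·364·4922008, 6761·4922008 + 364·91422241) = (1236211536041, 66555391812)
(x_4, y_4) = (6761·1236211536041 + 345·364·66555391812, 6761·66555391812 + 364·1236211536041) = (16716052298924161, 899962003159856)

6761 364
91422241 4922008
1236211536041 66555391812
16716052298924161 899962003159856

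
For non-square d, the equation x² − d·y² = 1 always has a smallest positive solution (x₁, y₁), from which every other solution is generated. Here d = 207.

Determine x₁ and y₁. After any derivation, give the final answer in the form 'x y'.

√207 → a₀=14, period (2,1,1,2,1,1,2,28); ℓ=8 even so k=7
step 0: (14, 1)  from 14·(1,0) + (0,1)
…
step 2: (43, 3)  from 1·(29,2) + (14,1)
step 3: (72, 5)  from 1·(43,3) + (29,2)
step 4: (187, 13)  from 2·(72,5) + (43,3)
step 5: (259, 18)  from 1·(187,13) + (72,5)
step 6: (446, 31)  from 1·(259,18) + (187,13)
step 7: (1151, 80)  from 2·(446,31) + (259,18)
fundamental: x₁=1151, y₁=80  (since 1324801 − 207·6400 = 1)

1151 80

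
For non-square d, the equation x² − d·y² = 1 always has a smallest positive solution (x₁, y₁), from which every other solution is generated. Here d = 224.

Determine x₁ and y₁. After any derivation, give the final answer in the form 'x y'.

√224 → a₀=14, period (1,28); ℓ=2 even so k=1
a_0=14:  p_0=14·1+0=14,  q_0=14·0+1=1
a_1=1:  p_1=1·14+1=15,  q_1=1·1+0=1
→ (15, 1).  Check: 15²=225, 224·1²=224, difference 1.

15 1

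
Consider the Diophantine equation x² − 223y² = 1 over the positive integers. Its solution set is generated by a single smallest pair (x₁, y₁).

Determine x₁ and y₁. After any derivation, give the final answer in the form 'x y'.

224 15

√223 = [14; 1,13,1,28, …], period ℓ=4 (even) → k=3
i=0: a=14 ⇒ p=14, q=1
…
i=2: a=13 ⇒ p=209, q=14
i=3: a=1 ⇒ p=224, q=15
→ (224, 15).  Check: 224²=50176, 223·15²=50175, difference 1.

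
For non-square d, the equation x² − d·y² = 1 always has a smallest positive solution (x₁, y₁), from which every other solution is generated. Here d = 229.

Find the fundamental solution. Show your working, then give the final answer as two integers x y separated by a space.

5848201 386460

[15; 7,1,1,7,30] for √229; ℓ=5 ⇒ convergent index 9
i=0: a=15 ⇒ p=15, q=1
…
i=2: a=1 ⇒ p=121, q=8
…
i=5: a=30 ⇒ p=51527, q=3405
i=6: a=7 ⇒ p=362399, q=23948
i=7: a=1 ⇒ p=413926, q=27353
i=8: a=1 ⇒ p=776325, q=51301
i=9: a=7 ⇒ p=5848201, q=386460
(x₁, y₁) = (5848201, 386460);  5848201² − 229·386460² = 1 ✓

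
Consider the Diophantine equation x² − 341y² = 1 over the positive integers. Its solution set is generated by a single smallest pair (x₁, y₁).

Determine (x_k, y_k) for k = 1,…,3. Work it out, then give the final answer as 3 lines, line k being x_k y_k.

√341 → a₀=18, period (2,6,1,8,2,…,6,2,36); ℓ=14 even so k=13
step 0: (18, 1)  from 18·(1,0) + (0,1)
…
step 2: (240, 13)  from 6·(37,2) + (18,1)
step 3: (277, 15)  from 1·(240,13) + (37,2)
step 4: (2456, 133)  from 8·(277,15) + (240,13)
step 5: (5189, 281)  from 2·(2456,133) + (277,15)
…
step 7: (20479, 1109)  from 2·(7645,414) + (5189,281)
…
step 10: (641940, 34763)  from 8·(76727,4155) + (28124,1523)
step 11: (718667, 38918)  from 1·(641940,34763) + (76727,4155)
step 12: (4953942, 268271)  from 6·(718667,38918) + (641940,34763)
step 13: (10626551, 575460)  from 2·(4953942,268271) + (718667,38918)
fundamental: x₁=10626551, y₁=575460  (since 112923586155601 − 341·331154211600 = 1)
(10626551+575460√341)^2 = 225847172311201 + 12230310076920√341
(10626551+575460√341)^3 = 4799952989541519968951 + 259932027556408030380√341

10626551 575460
225847172311201 12230310076920
4799952989541519968951 259932027556408030380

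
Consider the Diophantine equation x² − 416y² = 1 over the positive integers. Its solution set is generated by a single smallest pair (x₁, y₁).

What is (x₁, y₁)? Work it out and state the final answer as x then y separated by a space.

√416 → a₀=20, period (2,1,1,9,1,1,2,40); ℓ=8 even so k=7
a_0=20:  p_0=20·1+0=20,  q_0=20·0+1=1
a_1=2:  p_1=2·20+1=41,  q_1=2·1+0=2
…
a_3=1:  p_3=1·61+41=102,  q_3=1·3+2=5
…
a_5=1:  p_5=1·979+102=1081,  q_5=1·48+5=53
a_6=1:  p_6=1·1081+979=2060,  q_6=1·53+48=101
a_7=2:  p_7=2·2060+1081=5201,  q_7=2·101+53=255
fundamental: x₁=5201, y₁=255  (since 27050401 − 416·65025 = 1)

5201 255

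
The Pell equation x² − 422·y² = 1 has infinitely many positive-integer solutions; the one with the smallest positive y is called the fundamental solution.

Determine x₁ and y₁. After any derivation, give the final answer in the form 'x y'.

√422 = [20; 1,1,5,2,1,…,1,1,40, …], period ℓ=14 (even) → k=13
i=0: a=20 ⇒ p=20, q=1
i=1: a=1 ⇒ p=21, q=1
i=2: a=1 ⇒ p=41, q=2
i=3: a=5 ⇒ p=226, q=11
…
i=5: a=1 ⇒ p=719, q=35
…
i=8: a=3 ⇒ p=163807, q=7974
…
i=10: a=2 ⇒ p=598859, q=29152
…
i=12: a=1 ⇒ p=3810680, q=185501
i=13: a=1 ⇒ p=7022501, q=341850
(x₁, y₁) = (7022501, 341850);  7022501² − 422·341850² = 1 ✓

7022501 341850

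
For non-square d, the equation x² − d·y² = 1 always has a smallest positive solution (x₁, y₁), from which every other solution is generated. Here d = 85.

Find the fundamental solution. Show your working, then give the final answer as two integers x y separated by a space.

285769 30996

d=85: √d = [9; 4,1,1,4,18] (ℓ=5, odd), read p_9/q_9
k=0  a_k=9  p_k/q_k = 9/1
k=1  a_k=4  p_k/q_k = 37/4
k=2  a_k=1  p_k/q_k = 46/5
k=3  a_k=1  p_k/q_k = 83/9
k=4  a_k=4  p_k/q_k = 378/41
…
k=8  a_k=1  p_k/q_k = 62739/6805
k=9  a_k=4  p_k/q_k = 285769/30996
→ (285769, 30996).  Check: 285769²=81663921361, 85·30996²=81663921360, difference 1.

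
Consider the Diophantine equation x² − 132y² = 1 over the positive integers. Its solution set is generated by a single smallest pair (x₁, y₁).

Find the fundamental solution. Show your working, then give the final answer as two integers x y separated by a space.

√132 → a₀=11, period (2,22); ℓ=2 even so k=1
a_0=11:  p_0=11·1+0=11,  q_0=11·0+1=1
a_1=2:  p_1=2·11+1=23,  q_1=2·1+0=2
→ (23, 2).  Check: 23²=529, 132·2²=528, difference 1.

23 2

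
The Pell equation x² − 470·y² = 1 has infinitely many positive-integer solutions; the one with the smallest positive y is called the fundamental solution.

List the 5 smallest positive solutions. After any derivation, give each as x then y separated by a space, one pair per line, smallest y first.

√470 = [21; 1,2,8,2,1,42, …], period ℓ=6 (even) → k=5
step 0: (21, 1)  from 21·(1,0) + (0,1)
…
step 2: (65, 3)  from 2·(22,1) + (21,1)
step 3: (542, 25)  from 8·(65,3) + (22,1)
step 4: (1149, 53)  from 2·(542,25) + (65,3)
step 5: (1691, 78)  from 1·(1149,53) + (542,25)
(x₁, y₁) = (1691, 78);  1691² − 470·78² = 1 ✓
n=2: (1691,78)∘(1691,78) = (1691·1691+470·78·78, 1691·78+78·1691) = (5718961,263796)
n=3: (5718961,263796)∘(1691,78) = (1691·5718961+470·78·263796, 1691·263796+78·5718961) = (19341524411,892157994)
n=4: (19341524411,892157994)∘(1691,78) = (1691·19341524411+470·78·892157994, 1691·892157994+78·19341524411) = (65413029839041,3017278071912)
n=5: (65413029839041,3017278071912)∘(1691,78) = (1691·65413029839041+470·78·3017278071912, 1691·3017278071912+78·65413029839041) = (221226847574112251,10204433547048390)

1691 78
5718961 263796
19341524411 892157994
65413029839041 3017278071912
221226847574112251 10204433547048390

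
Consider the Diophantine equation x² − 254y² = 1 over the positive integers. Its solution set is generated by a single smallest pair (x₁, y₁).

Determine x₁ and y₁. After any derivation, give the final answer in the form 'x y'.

255 16

[15; 1,14,1,30] for √254; ℓ=4 ⇒ convergent index 3
k=0  a_k=15  p_k/q_k = 15/1
k=1  a_k=1  p_k/q_k = 16/1
k=2  a_k=14  p_k/q_k = 239/15
k=3  a_k=1  p_k/q_k = 255/16
(x₁, y₁) = (255, 16);  255² − 254·16² = 1 ✓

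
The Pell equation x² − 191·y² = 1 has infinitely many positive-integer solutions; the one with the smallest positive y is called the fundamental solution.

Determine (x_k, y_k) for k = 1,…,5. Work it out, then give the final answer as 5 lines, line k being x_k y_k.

√191 = [13; 1,4,1,1,3,…,4,1,26, …], period ℓ=16 (even) → k=15
i=0: a=13 ⇒ p=13, q=1
i=1: a=1 ⇒ p=14, q=1
i=2: a=4 ⇒ p=69, q=5
…
i=4: a=1 ⇒ p=152, q=11
i=5: a=3 ⇒ p=539, q=39
…
i=9: a=2 ⇒ p=83433, q=6037
i=10: a=2 ⇒ p=207083, q=14984
i=11: a=3 ⇒ p=704682, q=50989
i=12: a=1 ⇒ p=911765, q=65973
i=13: a=1 ⇒ p=1616447, q=116962
i=14: a=4 ⇒ p=7377553, q=533821
i=15: a=1 ⇒ p=8994000, q=650783
(x₁, y₁) = (8994000, 650783);  8994000² − 191·650783² = 1 ✓
(8994000+650783√191)^2 = 161784071999999 + 11706284604000√191
(8994000+650783√191)^3 = 2910171887135973018000 + 210572647456751349217√191
(8994000+650783√191)^4 = 52348171905801720863712000001 + 3787780782452031563430792000√191
(8994000+650783√191)^5 = 941638916241558444724564320044970000 + 68134600714746933190345629744650783√191

8994000 650783
161784071999999 11706284604000
2910171887135973018000 210572647456751349217
52348171905801720863712000001 3787780782452031563430792000
941638916241558444724564320044970000 68134600714746933190345629744650783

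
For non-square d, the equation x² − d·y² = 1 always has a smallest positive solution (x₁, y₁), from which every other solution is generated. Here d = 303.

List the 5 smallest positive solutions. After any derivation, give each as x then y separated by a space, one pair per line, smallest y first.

2524 145
12741151 731960
64317327724 3694933935
324673857609601 18652025771920
1638953568895938124 94155422401718225

√303 = [17; 2,2,5,2,2,34, …], period ℓ=6 (even) → k=5
step 0: (17, 1)  from 17·(1,0) + (0,1)
step 1: (35, 2)  from 2·(17,1) + (1,0)
step 2: (87, 5)  from 2·(35,2) + (17,1)
…
step 4: (1027, 59)  from 2·(470,27) + (87,5)
step 5: (2524, 145)  from 2·(1027,59) + (470,27)
→ (2524, 145).  Check: 2524²=6370576, 303·145²=6370575, difference 1.
n=2: (2524,145)∘(2524,145) = (2524·2524+303·145·145, 2524·145+145·2524) = (12741151,731960)
n=3: (12741151,731960)∘(2524,145) = (2524·12741151+303·145·731960, 2524·731960+145·12741151) = (64317327724,3694933935)
n=4: (64317327724,3694933935)∘(2524,145) = (2524·64317327724+303·145·3694933935, 2524·3694933935+145·64317327724) = (324673857609601,18652025771920)
n=5: (324673857609601,18652025771920)∘(2524,145) = (2524·324673857609601+303·145·18652025771920, 2524·18652025771920+145·324673857609601) = (1638953568895938124,94155422401718225)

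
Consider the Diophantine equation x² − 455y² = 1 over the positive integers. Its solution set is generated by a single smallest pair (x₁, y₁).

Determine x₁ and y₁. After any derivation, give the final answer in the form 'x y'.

64 3

[21; 3,42] for √455; ℓ=2 ⇒ convergent index 1
k=0  a_k=21  p_k/q_k = 21/1
k=1  a_k=3  p_k/q_k = 64/3
(x₁, y₁) = (64, 3);  64² − 455·3² = 1 ✓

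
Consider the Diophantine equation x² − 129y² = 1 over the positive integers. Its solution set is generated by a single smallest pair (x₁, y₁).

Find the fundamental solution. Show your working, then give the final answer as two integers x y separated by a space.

√129 = [11; 2,1,3,1,6,1,3,1,2,22, …], period ℓ=10 (even) → k=9
k=0  a_k=11  p_k/q_k = 11/1
k=1  a_k=2  p_k/q_k = 23/2
k=2  a_k=1  p_k/q_k = 34/3
…
k=4  a_k=1  p_k/q_k = 159/14
…
k=6  a_k=1  p_k/q_k = 1238/109
k=7  a_k=3  p_k/q_k = 4793/422
k=8  a_k=1  p_k/q_k = 6031/531
k=9  a_k=2  p_k/q_k = 16855/1484
→ (16855, 1484).  Check: 16855²=284091025, 129·1484²=284091024, difference 1.

16855 1484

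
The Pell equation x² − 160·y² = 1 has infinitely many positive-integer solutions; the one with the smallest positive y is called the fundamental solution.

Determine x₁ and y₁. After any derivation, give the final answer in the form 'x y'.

d=160: √d = [12; 1,1,1,5,1,1,1,24] (ℓ=8, even), read p_7/q_7
k=0  a_k=12  p_k/q_k = 12/1
…
k=6  a_k=1  p_k/q_k = 468/37
k=7  a_k=1  p_k/q_k = 721/57
(x₁, y₁) = (721, 57);  721² − 160·57² = 1 ✓

721 57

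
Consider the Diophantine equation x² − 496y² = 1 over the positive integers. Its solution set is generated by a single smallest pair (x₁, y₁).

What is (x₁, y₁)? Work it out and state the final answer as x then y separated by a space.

4620799 207480

√496 = [22; 3,1,2,4,1,…,1,3,44, …], period ℓ=16 (even) → k=15
a_0=22:  p_0=22·1+0=22,  q_0=22·0+1=1
…
a_4=4:  p_4=4·245+89=1069,  q_4=4·11+4=48
…
a_7=2:  p_7=2·2383+1314=6080,  q_7=2·107+59=273
…
a_9=2:  p_9=2·14543+6080=35166,  q_9=2·653+273=1579
a_10=1:  p_10=1·35166+14543=49709,  q_10=1·1579+653=2232
…
a_13=2:  p_13=2·389209+84875=863293,  q_13=2·17476+3811=38763
a_14=1:  p_14=1·863293+389209=1252502,  q_14=1·38763+17476=56239
a_15=3:  p_15=3·1252502+863293=4620799,  q_15=3·56239+38763=207480
→ (4620799, 207480).  Check: 4620799²=21351783398401, 496·207480²=21351783398400, difference 1.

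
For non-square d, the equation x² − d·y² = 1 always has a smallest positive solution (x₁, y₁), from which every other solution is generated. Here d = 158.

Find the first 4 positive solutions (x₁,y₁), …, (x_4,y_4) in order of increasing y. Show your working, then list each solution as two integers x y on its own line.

7743 616
119908097 9539376
1856896782399 147726776120
28755903452322817 2287696845454944

[12; 1,1,3,12,3,1,1,24] for √158; ℓ=8 ⇒ convergent index 7
k=0  a_k=12  p_k/q_k = 12/1
k=1  a_k=1  p_k/q_k = 13/1
…
k=3  a_k=3  p_k/q_k = 88/7
k=4  a_k=12  p_k/q_k = 1081/86
k=5  a_k=3  p_k/q_k = 3331/265
k=6  a_k=1  p_k/q_k = 4412/351
k=7  a_k=1  p_k/q_k = 7743/616
→ (7743, 616).  Check: 7743²=59954049, 158·616²=59954048, difference 1.
n=2: (7743,616)∘(7743,616) = (7743·7743+158·616·616, 7743·616+616·7743) = (119908097,9539376)
n=3: (119908097,9539376)∘(7743,616) = (7743·119908097+158·616·9539376, 7743·9539376+616·119908097) = (1856896782399,147726776120)
n=4: (1856896782399,147726776120)∘(7743,616) = (7743·1856896782399+158·616·147726776120, 7743·147726776120+616·1856896782399) = (28755903452322817,2287696845454944)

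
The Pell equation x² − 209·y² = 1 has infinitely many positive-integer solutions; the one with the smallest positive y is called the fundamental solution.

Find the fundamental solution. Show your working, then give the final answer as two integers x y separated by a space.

√209 → a₀=14, period (2,5,3,2,3,5,2,28); ℓ=8 even so k=7
i=0: a=14 ⇒ p=14, q=1
i=1: a=2 ⇒ p=29, q=2
i=2: a=5 ⇒ p=159, q=11
…
i=6: a=5 ⇒ p=21266, q=1471
i=7: a=2 ⇒ p=46551, q=3220
fundamental: x₁=46551, y₁=3220  (since 2166995601 − 209·10368400 = 1)

46551 3220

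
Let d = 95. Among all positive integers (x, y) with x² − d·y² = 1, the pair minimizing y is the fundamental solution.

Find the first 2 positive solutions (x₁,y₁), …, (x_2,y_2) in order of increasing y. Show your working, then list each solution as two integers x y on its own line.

√95 = [9; 1,2,1,18, …], period ℓ=4 (even) → k=3
i=0: a=9 ⇒ p=9, q=1
…
i=2: a=2 ⇒ p=29, q=3
i=3: a=1 ⇒ p=39, q=4
→ (39, 4).  Check: 39²=1521, 95·4²=1520, difference 1.
n=2: (39,4)∘(39,4) = (39·39+95·4·4, 39·4+4·39) = (3041,312)

39 4
3041 312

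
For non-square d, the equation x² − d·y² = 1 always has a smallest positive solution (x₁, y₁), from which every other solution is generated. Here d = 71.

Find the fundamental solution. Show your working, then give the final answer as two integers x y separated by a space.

[8; 2,2,1,7,1,2,2,16] for √71; ℓ=8 ⇒ convergent index 7
k=0  a_k=8  p_k/q_k = 8/1
k=1  a_k=2  p_k/q_k = 17/2
…
k=3  a_k=1  p_k/q_k = 59/7
k=4  a_k=7  p_k/q_k = 455/54
k=5  a_k=1  p_k/q_k = 514/61
k=6  a_k=2  p_k/q_k = 1483/176
k=7  a_k=2  p_k/q_k = 3480/413
(x₁, y₁) = (3480, 413);  3480² − 71·413² = 1 ✓

3480 413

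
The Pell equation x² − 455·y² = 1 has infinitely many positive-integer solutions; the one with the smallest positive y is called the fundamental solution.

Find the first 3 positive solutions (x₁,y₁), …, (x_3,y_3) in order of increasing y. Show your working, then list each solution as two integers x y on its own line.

64 3
8191 384
1048384 49149

√455 → a₀=21, period (3,42); ℓ=2 even so k=1
i=0: a=21 ⇒ p=21, q=1
i=1: a=3 ⇒ p=64, q=3
→ (64, 3).  Check: 64²=4096, 455·3²=4095, difference 1.
(64+3√455)^2 = 8191 + 384√455
(64+3√455)^3 = 1048384 + 49149√455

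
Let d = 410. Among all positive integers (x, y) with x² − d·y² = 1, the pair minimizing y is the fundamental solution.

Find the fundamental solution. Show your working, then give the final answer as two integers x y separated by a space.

[20; 4,40] for √410; ℓ=2 ⇒ convergent index 1
a_0=20:  p_0=20·1+0=20,  q_0=20·0+1=1
a_1=4:  p_1=4·20+1=81,  q_1=4·1+0=4
→ (81, 4).  Check: 81²=6561, 410·4²=6560, difference 1.

81 4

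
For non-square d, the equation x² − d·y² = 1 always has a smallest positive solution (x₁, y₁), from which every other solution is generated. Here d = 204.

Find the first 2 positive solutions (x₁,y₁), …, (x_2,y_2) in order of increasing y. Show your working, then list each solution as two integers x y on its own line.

4999 350
49980001 3499300

√204 = [14; 3,1,1,6,1,1,3,28, …], period ℓ=8 (even) → k=7
k=0  a_k=14  p_k/q_k = 14/1
…
k=4  a_k=6  p_k/q_k = 657/46
k=5  a_k=1  p_k/q_k = 757/53
k=6  a_k=1  p_k/q_k = 1414/99
k=7  a_k=3  p_k/q_k = 4999/350
(x₁, y₁) = (4999, 350);  4999² − 204·350² = 1 ✓
k=2:  x_2 = 4999·4999+204·350·350 = 49980001,  y_2 = 4999·350+350·4999 = 3499300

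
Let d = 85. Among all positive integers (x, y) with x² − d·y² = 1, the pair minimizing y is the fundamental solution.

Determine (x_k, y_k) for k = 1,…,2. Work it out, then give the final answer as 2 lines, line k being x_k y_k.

√85 → a₀=9, period (4,1,1,4,18); ℓ=5 odd so k=9
i=0: a=9 ⇒ p=9, q=1
i=1: a=4 ⇒ p=37, q=4
i=2: a=1 ⇒ p=46, q=5
…
i=4: a=4 ⇒ p=378, q=41
…
i=8: a=1 ⇒ p=62739, q=6805
i=9: a=4 ⇒ p=285769, q=30996
fundamental: x₁=285769, y₁=30996  (since 81663921361 − 85·960752016 = 1)
(x_2, y_2) = (285769·285769 + 85·30996·30996, 285769·30996 + 30996·285769) = (163327842721, 17715391848)

285769 30996
163327842721 17715391848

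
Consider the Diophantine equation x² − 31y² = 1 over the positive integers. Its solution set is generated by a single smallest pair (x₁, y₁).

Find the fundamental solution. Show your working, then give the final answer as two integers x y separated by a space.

1520 273

[5; 1,1,3,5,3,1,1,10] for √31; ℓ=8 ⇒ convergent index 7
i=0: a=5 ⇒ p=5, q=1
…
i=2: a=1 ⇒ p=11, q=2
…
i=4: a=5 ⇒ p=206, q=37
…
i=6: a=1 ⇒ p=863, q=155
i=7: a=1 ⇒ p=1520, q=273
(x₁, y₁) = (1520, 273);  1520² − 31·273² = 1 ✓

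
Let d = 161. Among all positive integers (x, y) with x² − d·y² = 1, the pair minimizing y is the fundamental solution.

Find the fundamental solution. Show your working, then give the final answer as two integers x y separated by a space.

√161 → a₀=12, period (1,2,4,1,2,1,4,2,1,24); ℓ=10 even so k=9
k=0  a_k=12  p_k/q_k = 12/1
k=1  a_k=1  p_k/q_k = 13/1
k=2  a_k=2  p_k/q_k = 38/3
…
k=4  a_k=1  p_k/q_k = 203/16
k=5  a_k=2  p_k/q_k = 571/45
k=6  a_k=1  p_k/q_k = 774/61
…
k=8  a_k=2  p_k/q_k = 8108/639
k=9  a_k=1  p_k/q_k = 11775/928
(x₁, y₁) = (11775, 928);  11775² − 161·928² = 1 ✓

11775 928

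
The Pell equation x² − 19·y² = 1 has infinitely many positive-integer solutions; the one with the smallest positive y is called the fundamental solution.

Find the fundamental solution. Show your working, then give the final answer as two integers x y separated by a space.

[4; 2,1,3,1,2,8] for √19; ℓ=6 ⇒ convergent index 5
a_0=4:  p_0=4·1+0=4,  q_0=4·0+1=1
a_1=2:  p_1=2·4+1=9,  q_1=2·1+0=2
a_2=1:  p_2=1·9+4=13,  q_2=1·2+1=3
a_3=3:  p_3=3·13+9=48,  q_3=3·3+2=11
a_4=1:  p_4=1·48+13=61,  q_4=1·11+3=14
a_5=2:  p_5=2·61+48=170,  q_5=2·14+11=39
(x₁, y₁) = (170, 39);  170² − 19·39² = 1 ✓

170 39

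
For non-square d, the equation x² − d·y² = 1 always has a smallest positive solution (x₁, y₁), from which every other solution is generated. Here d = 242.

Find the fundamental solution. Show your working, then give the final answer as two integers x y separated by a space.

[15; 1,1,3,1,14,1,3,1,1,30] for √242; ℓ=10 ⇒ convergent index 9
k=0  a_k=15  p_k/q_k = 15/1
k=1  a_k=1  p_k/q_k = 16/1
…
k=3  a_k=3  p_k/q_k = 109/7
…
k=8  a_k=1  p_k/q_k = 10905/701
k=9  a_k=1  p_k/q_k = 19601/1260
fundamental: x₁=19601, y₁=1260  (since 384199201 − 242·1587600 = 1)

19601 1260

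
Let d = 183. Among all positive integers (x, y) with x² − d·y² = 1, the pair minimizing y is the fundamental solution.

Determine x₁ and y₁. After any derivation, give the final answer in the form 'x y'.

487 36

[13; 1,1,8,1,1,26] for √183; ℓ=6 ⇒ convergent index 5
a_0=13:  p_0=13·1+0=13,  q_0=13·0+1=1
…
a_3=8:  p_3=8·27+14=230,  q_3=8·2+1=17
a_4=1:  p_4=1·230+27=257,  q_4=1·17+2=19
a_5=1:  p_5=1·257+230=487,  q_5=1·19+17=36
fundamental: x₁=487, y₁=36  (since 237169 − 183·1296 = 1)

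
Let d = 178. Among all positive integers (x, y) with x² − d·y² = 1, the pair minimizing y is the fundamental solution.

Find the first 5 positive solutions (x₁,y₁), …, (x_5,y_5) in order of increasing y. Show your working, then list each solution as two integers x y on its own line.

√178 → a₀=13, period (2,1,12,1,2,26); ℓ=6 even so k=5
step 0: (13, 1)  from 13·(1,0) + (0,1)
…
step 2: (40, 3)  from 1·(27,2) + (13,1)
…
step 4: (547, 41)  from 1·(507,38) + (40,3)
step 5: (1601, 120)  from 2·(547,41) + (507,38)
fundamental: x₁=1601, y₁=120  (since 2563201 − 178·14400 = 1)
(x_2, y_2) = (1601·1601 + 178·120·120, 1601·120 + 120·1601) = (5126401, 384240)
(x_3, y_3) = (1601·5126401 + 178·120·384240, 1601·384240 + 120·5126401) = (16414734401, 1230336360)
(x_4, y_4) = (1601·16414734401 + 178·120·1230336360, 1601·1230336360 + 120·16414734401) = (52559974425601, 3939536640480)
(x_5, y_5) = (1601·52559974425601 + 178·120·3939536640480, 1601·3939536640480 + 120·52559974425601) = (168297021696040001, 12614395092480600)

1601 120
5126401 384240
16414734401 1230336360
52559974425601 3939536640480
168297021696040001 12614395092480600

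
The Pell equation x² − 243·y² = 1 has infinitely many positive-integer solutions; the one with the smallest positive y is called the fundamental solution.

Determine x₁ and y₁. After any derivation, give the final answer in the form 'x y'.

70226 4505

d=243: √d = [15; 1,1,2,3,15,3,2,1,1,30] (ℓ=10, even), read p_9/q_9
a_0=15:  p_0=15·1+0=15,  q_0=15·0+1=1
a_1=1:  p_1=1·15+1=16,  q_1=1·1+0=1
a_2=1:  p_2=1·16+15=31,  q_2=1·1+1=2
a_3=2:  p_3=2·31+16=78,  q_3=2·2+1=5
a_4=3:  p_4=3·78+31=265,  q_4=3·5+2=17
a_5=15:  p_5=15·265+78=4053,  q_5=15·17+5=260
a_6=3:  p_6=3·4053+265=12424,  q_6=3·260+17=797
a_7=2:  p_7=2·12424+4053=28901,  q_7=2·797+260=1854
a_8=1:  p_8=1·28901+12424=41325,  q_8=1·1854+797=2651
a_9=1:  p_9=1·41325+28901=70226,  q_9=1·2651+1854=4505
(x₁, y₁) = (70226, 4505);  70226² − 243·4505² = 1 ✓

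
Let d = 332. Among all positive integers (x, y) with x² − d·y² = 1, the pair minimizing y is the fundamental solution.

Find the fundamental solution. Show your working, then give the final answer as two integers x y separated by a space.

d=332: √d = [18; 4,1,1,8,1,1,4,36] (ℓ=8, even), read p_7/q_7
step 0: (18, 1)  from 18·(1,0) + (0,1)
step 1: (73, 4)  from 4·(18,1) + (1,0)
step 2: (91, 5)  from 1·(73,4) + (18,1)
step 3: (164, 9)  from 1·(91,5) + (73,4)
…
step 5: (1567, 86)  from 1·(1403,77) + (164,9)
step 6: (2970, 163)  from 1·(1567,86) + (1403,77)
step 7: (13447, 738)  from 4·(2970,163) + (1567,86)
fundamental: x₁=13447, y₁=738  (since 180821809 − 332·544644 = 1)

13447 738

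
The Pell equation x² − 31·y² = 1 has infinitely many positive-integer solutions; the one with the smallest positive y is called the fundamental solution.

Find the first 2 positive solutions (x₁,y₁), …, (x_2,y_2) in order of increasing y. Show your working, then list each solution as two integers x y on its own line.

d=31: √d = [5; 1,1,3,5,3,1,1,10] (ℓ=8, even), read p_7/q_7
k=0  a_k=5  p_k/q_k = 5/1
…
k=2  a_k=1  p_k/q_k = 11/2
k=3  a_k=3  p_k/q_k = 39/7
…
k=5  a_k=3  p_k/q_k = 657/118
k=6  a_k=1  p_k/q_k = 863/155
k=7  a_k=1  p_k/q_k = 1520/273
fundamental: x₁=1520, y₁=273  (since 2310400 − 31·74529 = 1)
n=2: (1520,273)∘(1520,273) = (1520·1520+31·273·273, 1520·273+273·1520) = (4620799,829920)

1520 273
4620799 829920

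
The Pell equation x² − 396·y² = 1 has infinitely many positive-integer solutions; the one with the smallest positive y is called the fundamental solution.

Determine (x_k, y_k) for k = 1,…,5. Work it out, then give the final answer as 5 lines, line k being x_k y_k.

199 10
79201 3980
31521799 1584030
12545596801 630439960
4993116004999 250913520050

d=396: √d = [19; 1,8,1,38] (ℓ=4, even), read p_3/q_3
a_0=19:  p_0=19·1+0=19,  q_0=19·0+1=1
…
a_2=8:  p_2=8·20+19=179,  q_2=8·1+1=9
a_3=1:  p_3=1·179+20=199,  q_3=1·9+1=10
fundamental: x₁=199, y₁=10  (since 39601 − 396·100 = 1)
n=2: (199,10)∘(199,10) = (199·199+396·10·10, 199·10+10·199) = (79201,3980)
n=3: (79201,3980)∘(199,10) = (199·79201+396·10·3980, 199·3980+10·79201) = (31521799,1584030)
n=4: (31521799,1584030)∘(199,10) = (199·31521799+396·10·1584030, 199·1584030+10·31521799) = (12545596801,630439960)
n=5: (12545596801,630439960)∘(199,10) = (199·12545596801+396·10·630439960, 199·630439960+10·12545596801) = (4993116004999,250913520050)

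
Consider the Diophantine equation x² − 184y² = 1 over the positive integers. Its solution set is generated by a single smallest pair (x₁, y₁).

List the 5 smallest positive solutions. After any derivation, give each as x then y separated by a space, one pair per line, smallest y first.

24335 1794
1184384449 87313980
57643991108495 4249571404806
2805533046066067201 206826640184594040
136545293294391499564175 10066252573534620521994

√184 → a₀=13, period (1,1,3,2,1,2,1,2,3,1,1,26); ℓ=12 even so k=11
k=0  a_k=13  p_k/q_k = 13/1
…
k=5  a_k=1  p_k/q_k = 312/23
…
k=7  a_k=1  p_k/q_k = 1153/85
…
k=10  a_k=1  p_k/q_k = 13741/1013
k=11  a_k=1  p_k/q_k = 24335/1794
→ (24335, 1794).  Check: 24335²=592192225, 184·1794²=592192224, difference 1.
(x_2, y_2) = (24335·24335 + 184·1794·1794, 24335·1794 + 1794·24335) = (1184384449, 87313980)
(x_3, y_3) = (24335·1184384449 + 184·1794·87313980, 24335·87313980 + 1794·1184384449) = (57643991108495, 4249571404806)
(x_4, y_4) = (24335·57643991108495 + 184·1794·4249571404806, 24335·4249571404806 + 1794·57643991108495) = (2805533046066067201, 206826640184594040)
(x_5, y_5) = (24335·2805533046066067201 + 184·1794·206826640184594040, 24335·206826640184594040 + 1794·2805533046066067201) = (136545293294391499564175, 10066252573534620521994)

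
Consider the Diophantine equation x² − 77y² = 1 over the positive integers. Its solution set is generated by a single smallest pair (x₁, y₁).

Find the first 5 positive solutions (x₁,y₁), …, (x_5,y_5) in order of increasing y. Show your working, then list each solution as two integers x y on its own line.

√77 → a₀=8, period (1,3,2,3,1,16); ℓ=6 even so k=5
i=0: a=8 ⇒ p=8, q=1
i=1: a=1 ⇒ p=9, q=1
i=2: a=3 ⇒ p=35, q=4
i=3: a=2 ⇒ p=79, q=9
i=4: a=3 ⇒ p=272, q=31
i=5: a=1 ⇒ p=351, q=40
→ (351, 40).  Check: 351²=123201, 77·40²=123200, difference 1.
(x_2, y_2) = (351·351 + 77·40·40, 351·40 + 40·351) = (246401, 28080)
(x_3, y_3) = (351·246401 + 77·40·28080, 351·28080 + 40·246401) = (172973151, 19712120)
(x_4, y_4) = (351·172973151 + 77·40·19712120, 351·19712120 + 40·172973151) = (121426905601, 13837880160)
(x_5, y_5) = (351·121426905601 + 77·40·13837880160, 351·13837880160 + 40·121426905601) = (85241514758751, 9714172160200)

351 40
246401 28080
172973151 19712120
121426905601 13837880160
85241514758751 9714172160200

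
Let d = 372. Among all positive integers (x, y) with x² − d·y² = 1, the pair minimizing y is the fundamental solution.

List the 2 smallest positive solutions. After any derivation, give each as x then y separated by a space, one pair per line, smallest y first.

√372 → a₀=19, period (3,2,12,2,3,38); ℓ=6 even so k=5
step 0: (19, 1)  from 19·(1,0) + (0,1)
step 1: (58, 3)  from 3·(19,1) + (1,0)
step 2: (135, 7)  from 2·(58,3) + (19,1)
step 3: (1678, 87)  from 12·(135,7) + (58,3)
step 4: (3491, 181)  from 2·(1678,87) + (135,7)
step 5: (12151, 630)  from 3·(3491,181) + (1678,87)
fundamental: x₁=12151, y₁=630  (since 147646801 − 372·396900 = 1)
k=2:  x_2 = 12151·12151+372·630·630 = 295293601,  y_2 = 12151·630+630·12151 = 15310260

12151 630
295293601 15310260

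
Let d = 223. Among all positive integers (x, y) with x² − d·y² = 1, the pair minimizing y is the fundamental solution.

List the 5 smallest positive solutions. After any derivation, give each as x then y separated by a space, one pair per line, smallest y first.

√223 → a₀=14, period (1,13,1,28); ℓ=4 even so k=3
k=0  a_k=14  p_k/q_k = 14/1
k=1  a_k=1  p_k/q_k = 15/1
k=2  a_k=13  p_k/q_k = 209/14
k=3  a_k=1  p_k/q_k = 224/15
(x₁, y₁) = (224, 15);  224² − 223·15² = 1 ✓
(224+15√223)^2 = 100351 + 6720√223
(224+15√223)^3 = 44957024 + 3010545√223
(224+15√223)^4 = 20140646401 + 1348717440√223
(224+15√223)^5 = 9022964630624 + 604222402575√223

224 15
100351 6720
44957024 3010545
20140646401 1348717440
9022964630624 604222402575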